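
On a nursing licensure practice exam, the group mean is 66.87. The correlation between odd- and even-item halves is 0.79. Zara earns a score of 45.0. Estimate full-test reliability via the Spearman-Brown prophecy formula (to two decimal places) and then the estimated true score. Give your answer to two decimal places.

Spearman-Brown: ρ = 2r/(1 + r) = 2(0.79)/(1 + 0.79) = 1.580/1.79 = 0.8827 → 0.88
T̂ = 0.88(45.0) + 0.12(66.87) = 39.600 + 8.0244 = 47.624 → 47.62

47.62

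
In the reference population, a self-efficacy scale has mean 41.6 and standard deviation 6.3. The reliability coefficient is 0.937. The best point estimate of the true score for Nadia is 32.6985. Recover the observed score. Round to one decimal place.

32.1

T̂ = ρX + (1 − ρ)μ  ⇒  X = (T̂ − (1 − ρ)μ) / ρ
X = (32.6985 − 0.063 × 41.6) / 0.937 = (32.6985 − 2.6208) / 0.937 = 30.0777 / 0.937 = 32.100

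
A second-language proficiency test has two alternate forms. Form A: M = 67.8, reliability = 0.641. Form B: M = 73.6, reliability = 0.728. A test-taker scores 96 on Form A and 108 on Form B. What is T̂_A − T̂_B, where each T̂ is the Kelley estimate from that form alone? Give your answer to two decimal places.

-12.77

T̂_A = 0.641(96) + 0.359(67.8) = 85.8762
T̂_B = 0.728(108) + 0.272(73.6) = 98.6432
T̂_A − T̂_B = -12.7670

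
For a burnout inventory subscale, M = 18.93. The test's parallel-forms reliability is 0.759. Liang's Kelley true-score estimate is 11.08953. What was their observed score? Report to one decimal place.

8.6

T̂ = ρX + (1 − ρ)μ  ⇒  X = (T̂ − (1 − ρ)μ) / ρ
X = (11.08953 − 0.241 × 18.93) / 0.759 = (11.08953 − 4.56213) / 0.759 = 6.52740 / 0.759 = 8.600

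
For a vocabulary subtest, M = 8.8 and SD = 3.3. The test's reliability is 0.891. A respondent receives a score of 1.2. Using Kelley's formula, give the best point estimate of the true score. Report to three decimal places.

T̂ = ρX + (1 − ρ)μ
  = 0.891 × 1.2 + 0.109 × 8.8
  = 1.0692 + 0.9592
  = 2.0284
  ≈ 2.028

2.028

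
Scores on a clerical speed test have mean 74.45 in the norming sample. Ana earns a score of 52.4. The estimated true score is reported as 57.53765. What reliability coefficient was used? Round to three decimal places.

T̂ = ρX + (1 − ρ)μ  ⇒  T̂ − μ = ρ(X − μ)
ρ = (T̂ − μ)/(X − μ) = (57.53765 − 74.45) / (52.4 − 74.45) = -16.91235 / -22.05 = 0.76700

0.767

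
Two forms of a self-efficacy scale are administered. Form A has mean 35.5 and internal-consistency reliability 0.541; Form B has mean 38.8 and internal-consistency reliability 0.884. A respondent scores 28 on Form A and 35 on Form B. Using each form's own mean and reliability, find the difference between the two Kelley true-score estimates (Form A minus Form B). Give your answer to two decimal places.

T̂_A = 0.541(28) + 0.459(35.5) = 31.4425
T̂_B = 0.884(35) + 0.116(38.8) = 35.4408
T̂_A − T̂_B = -3.9983

-4.00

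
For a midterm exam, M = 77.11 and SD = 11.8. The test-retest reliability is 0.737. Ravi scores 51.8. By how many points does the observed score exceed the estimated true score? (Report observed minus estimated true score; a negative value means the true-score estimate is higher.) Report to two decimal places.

T̂ = ρX + (1 − ρ)μ
  = 0.737 × 51.8 + 0.263 × 77.11
  = 38.1766 + 20.27993
  = 58.4565
  ≈ 58.457
X − T̂ = 51.8 − 58.457 = -6.657 → -6.66

-6.66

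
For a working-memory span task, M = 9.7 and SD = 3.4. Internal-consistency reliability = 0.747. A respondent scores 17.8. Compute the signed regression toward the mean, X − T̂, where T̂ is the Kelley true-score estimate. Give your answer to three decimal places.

2.049

T̂ = 0.747(17.8) + 0.253(9.7) = 13.2966 + 2.4541 = 15.75070 → 15.7507
X − T̂ = 17.8 − 15.7507 = 2.0493 → 2.049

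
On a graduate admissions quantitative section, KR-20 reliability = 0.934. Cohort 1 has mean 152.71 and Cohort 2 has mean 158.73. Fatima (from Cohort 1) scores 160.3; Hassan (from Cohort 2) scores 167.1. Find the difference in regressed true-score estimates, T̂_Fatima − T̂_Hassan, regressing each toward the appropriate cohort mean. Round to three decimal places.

-6.749

T̂_Fatima = 0.934(160.3) + 0.066(152.71) = 159.79906
T̂_Hassan = 0.934(167.1) + 0.066(158.73) = 166.54758
Difference = 159.79906 − 166.54758 = -6.74852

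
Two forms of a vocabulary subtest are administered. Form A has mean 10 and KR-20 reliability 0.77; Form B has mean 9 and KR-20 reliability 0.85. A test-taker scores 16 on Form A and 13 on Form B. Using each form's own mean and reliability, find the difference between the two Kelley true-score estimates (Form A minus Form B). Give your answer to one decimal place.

T̂_A = 0.77(16) + 0.23(10) = 14.620
T̂_B = 0.85(13) + 0.15(9) = 12.400
T̂_A − T̂_B = 2.220

2.2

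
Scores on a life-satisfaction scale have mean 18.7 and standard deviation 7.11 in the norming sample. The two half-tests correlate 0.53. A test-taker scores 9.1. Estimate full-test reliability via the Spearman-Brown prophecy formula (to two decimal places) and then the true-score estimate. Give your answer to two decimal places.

Spearman-Brown: ρ = 2r/(1 + r) = 2(0.53)/(1 + 0.53) = 1.060/1.53 = 0.6928 → 0.69
Weight the observed score by reliability and the mean by (1 − reliability): T̂ = 0.69·9.1 + 0.31·18.7 = 6.279 + 5.797 = 12.076.

12.08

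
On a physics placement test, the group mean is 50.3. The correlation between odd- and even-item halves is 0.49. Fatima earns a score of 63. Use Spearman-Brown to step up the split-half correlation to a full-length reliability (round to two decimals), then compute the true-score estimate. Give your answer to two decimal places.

58.68

Spearman-Brown: ρ = 2r/(1 + r) = 2(0.49)/(1 + 0.49) = 0.980/1.49 = 0.6577 → 0.66
T̂ = ρX + (1 − ρ)μ
  = 0.66 × 63 + 0.34 × 50.3
  = 41.58 + 17.102
  = 58.682
  ≈ 58.68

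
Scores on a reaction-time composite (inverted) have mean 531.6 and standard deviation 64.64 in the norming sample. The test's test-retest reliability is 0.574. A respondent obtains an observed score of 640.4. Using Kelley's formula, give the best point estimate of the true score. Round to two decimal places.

594.05

T̂ = 0.574(640.4) + 0.426(531.6) = 367.5896 + 226.4616 = 594.051 → 594.05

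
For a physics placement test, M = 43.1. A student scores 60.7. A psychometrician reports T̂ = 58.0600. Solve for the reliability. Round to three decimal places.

0.850

T̂ = ρX + (1 − ρ)μ  ⇒  T̂ − μ = ρ(X − μ)
ρ = (T̂ − μ)/(X − μ) = (58.0600 − 43.1) / (60.7 − 43.1) = 14.9600 / 17.6 = 0.85000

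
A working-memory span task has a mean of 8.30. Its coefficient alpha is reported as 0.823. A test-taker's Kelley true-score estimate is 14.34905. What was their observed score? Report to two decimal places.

15.65

T̂ = ρX + (1 − ρ)μ  ⇒  X = (T̂ − (1 − ρ)μ) / ρ
X = (14.34905 − 0.177 × 8.30) / 0.823 = (14.34905 − 1.46910) / 0.823 = 12.87995 / 0.823 = 15.6500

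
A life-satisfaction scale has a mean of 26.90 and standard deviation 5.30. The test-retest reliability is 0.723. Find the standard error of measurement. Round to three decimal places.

SEM = SD · √(1 − ρ) = 5.30 × √0.277 = 5.30 × 0.5263 = 2.7894

2.789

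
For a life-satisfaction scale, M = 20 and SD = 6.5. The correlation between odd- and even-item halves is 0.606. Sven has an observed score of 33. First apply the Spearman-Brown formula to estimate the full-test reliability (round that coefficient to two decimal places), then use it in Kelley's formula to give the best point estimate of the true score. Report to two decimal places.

29.75

Spearman-Brown: ρ = 2r/(1 + r) = 2(0.606)/(1 + 0.606) = 1.2120/1.606 = 0.7547 → 0.75
Weight the observed score by reliability and the mean by (1 − reliability): T̂ = 0.75·33 + 0.25·20 = 24.75 + 5.00 = 29.750.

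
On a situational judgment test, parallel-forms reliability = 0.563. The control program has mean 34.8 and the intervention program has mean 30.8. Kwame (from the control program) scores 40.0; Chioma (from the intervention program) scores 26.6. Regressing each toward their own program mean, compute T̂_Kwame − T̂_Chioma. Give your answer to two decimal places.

9.29

T̂_Kwame = 0.563(40.0) + 0.437(34.8) = 37.7276
T̂_Chioma = 0.563(26.6) + 0.437(30.8) = 28.4354
Difference = 37.7276 − 28.4354 = 9.2922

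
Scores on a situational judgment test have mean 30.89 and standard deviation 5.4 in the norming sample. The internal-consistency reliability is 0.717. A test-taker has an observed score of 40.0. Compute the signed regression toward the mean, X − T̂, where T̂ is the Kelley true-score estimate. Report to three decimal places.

T̂ = 0.717(40.0) + 0.283(30.89) = 28.6800 + 8.74187 = 37.42187 → 37.4219
X − T̂ = 40.0 − 37.4219 = 2.5781 → 2.578

2.578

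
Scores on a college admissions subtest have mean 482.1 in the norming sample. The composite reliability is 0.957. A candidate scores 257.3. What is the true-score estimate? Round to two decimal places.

266.97

T̂ = ρX + (1 − ρ)μ
  = 0.957 × 257.3 + 0.043 × 482.1
  = 246.2361 + 20.7303
  = 266.966
  ≈ 266.97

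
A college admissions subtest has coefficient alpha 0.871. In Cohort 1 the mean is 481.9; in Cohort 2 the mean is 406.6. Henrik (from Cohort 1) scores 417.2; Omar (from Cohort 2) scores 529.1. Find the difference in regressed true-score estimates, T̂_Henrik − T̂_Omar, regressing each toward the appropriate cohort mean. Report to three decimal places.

T̂_Henrik = 0.871(417.2) + 0.129(481.9) = 425.54630
T̂_Omar = 0.871(529.1) + 0.129(406.6) = 513.29750
Difference = 425.54630 − 513.29750 = -87.75120

-87.751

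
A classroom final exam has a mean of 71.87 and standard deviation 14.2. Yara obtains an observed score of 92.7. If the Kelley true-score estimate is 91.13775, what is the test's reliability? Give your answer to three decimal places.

0.925

T̂ = ρX + (1 − ρ)μ  ⇒  T̂ − μ = ρ(X − μ)
ρ = (T̂ − μ)/(X − μ) = (91.13775 − 71.87) / (92.7 − 71.87) = 19.26775 / 20.83 = 0.92500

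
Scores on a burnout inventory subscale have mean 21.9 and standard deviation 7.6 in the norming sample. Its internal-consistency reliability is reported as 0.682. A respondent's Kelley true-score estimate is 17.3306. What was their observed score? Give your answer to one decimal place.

T̂ = ρX + (1 − ρ)μ  ⇒  X = (T̂ − (1 − ρ)μ) / ρ
X = (17.3306 − 0.318 × 21.9) / 0.682 = (17.3306 − 6.9642) / 0.682 = 10.3664 / 0.682 = 15.200

15.2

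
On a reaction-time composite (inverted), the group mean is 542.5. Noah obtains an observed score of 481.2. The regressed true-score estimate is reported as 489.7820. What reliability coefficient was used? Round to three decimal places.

T̂ = ρX + (1 − ρ)μ  ⇒  T̂ − μ = ρ(X − μ)
ρ = (T̂ − μ)/(X − μ) = (489.7820 − 542.5) / (481.2 − 542.5) = -52.7180 / -61.3 = 0.86000

0.860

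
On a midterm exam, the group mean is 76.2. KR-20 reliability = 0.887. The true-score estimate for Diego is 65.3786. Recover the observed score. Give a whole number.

T̂ = ρX + (1 − ρ)μ  ⇒  X = (T̂ − (1 − ρ)μ) / ρ
X = (65.3786 − 0.113 × 76.2) / 0.887 = (65.3786 − 8.6106) / 0.887 = 56.7680 / 0.887 = 64.00

64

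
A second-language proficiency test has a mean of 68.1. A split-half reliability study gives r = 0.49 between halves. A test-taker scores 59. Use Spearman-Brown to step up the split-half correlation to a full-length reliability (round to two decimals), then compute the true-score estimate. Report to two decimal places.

62.09

Spearman-Brown: ρ = 2r/(1 + r) = 2(0.49)/(1 + 0.49) = 0.980/1.49 = 0.6577 → 0.66
Weight the observed score by reliability and the mean by (1 − reliability): T̂ = 0.66·59 + 0.34·68.1 = 38.94 + 23.154 = 62.094.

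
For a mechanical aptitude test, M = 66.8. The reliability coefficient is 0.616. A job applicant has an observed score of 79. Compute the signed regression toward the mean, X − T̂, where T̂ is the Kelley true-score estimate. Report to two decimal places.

T̂ = ρX + (1 − ρ)μ
  = 0.616 × 79 + 0.384 × 66.8
  = 48.664 + 25.6512
  = 74.3152
  ≈ 74.315
X − T̂ = 79 − 74.315 = 4.685 → 4.68

4.68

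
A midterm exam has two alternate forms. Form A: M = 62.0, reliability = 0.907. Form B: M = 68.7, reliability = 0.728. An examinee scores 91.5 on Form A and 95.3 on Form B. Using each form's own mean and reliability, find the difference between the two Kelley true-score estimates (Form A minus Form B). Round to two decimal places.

0.69

T̂_A = 0.907(91.5) + 0.093(62.0) = 88.7565
T̂_B = 0.728(95.3) + 0.272(68.7) = 88.0648
T̂_A − T̂_B = 0.6917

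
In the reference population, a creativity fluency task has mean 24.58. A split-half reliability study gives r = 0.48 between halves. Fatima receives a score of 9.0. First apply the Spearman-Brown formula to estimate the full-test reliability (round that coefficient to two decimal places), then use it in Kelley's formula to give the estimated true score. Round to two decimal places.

14.45

Spearman-Brown: ρ = 2r/(1 + r) = 2(0.48)/(1 + 0.48) = 0.960/1.48 = 0.6486 → 0.65
T̂ = ρX + (1 − ρ)μ
  = 0.65 × 9.0 + 0.35 × 24.58
  = 5.850 + 8.6030
  = 14.453
  ≈ 14.45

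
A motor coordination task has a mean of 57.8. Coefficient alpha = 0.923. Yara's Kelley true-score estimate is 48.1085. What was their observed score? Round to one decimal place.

T̂ = ρX + (1 − ρ)μ  ⇒  X = (T̂ − (1 − ρ)μ) / ρ
X = (48.1085 − 0.077 × 57.8) / 0.923 = (48.1085 − 4.4506) / 0.923 = 43.6579 / 0.923 = 47.300

47.3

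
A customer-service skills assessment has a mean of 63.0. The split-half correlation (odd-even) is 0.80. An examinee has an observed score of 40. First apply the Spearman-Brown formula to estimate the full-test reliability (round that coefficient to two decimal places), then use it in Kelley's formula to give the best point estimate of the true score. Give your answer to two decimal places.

42.53

Spearman-Brown: ρ = 2r/(1 + r) = 2(0.80)/(1 + 0.80) = 1.600/1.80 = 0.8889 → 0.89
T̂ = ρX + (1 − ρ)μ
  = 0.89 × 40 + 0.11 × 63.0
  = 35.60 + 6.930
  = 42.530
  ≈ 42.53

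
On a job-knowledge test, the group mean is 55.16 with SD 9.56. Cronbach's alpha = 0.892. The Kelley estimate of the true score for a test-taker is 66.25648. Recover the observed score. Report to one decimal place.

67.6

T̂ = ρX + (1 − ρ)μ  ⇒  X = (T̂ − (1 − ρ)μ) / ρ
X = (66.25648 − 0.108 × 55.16) / 0.892 = (66.25648 − 5.95728) / 0.892 = 60.29920 / 0.892 = 67.600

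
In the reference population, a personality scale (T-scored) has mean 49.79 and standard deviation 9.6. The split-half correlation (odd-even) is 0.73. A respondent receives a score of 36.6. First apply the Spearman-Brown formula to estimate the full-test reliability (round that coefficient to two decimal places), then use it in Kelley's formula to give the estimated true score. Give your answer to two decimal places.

Spearman-Brown: ρ = 2r/(1 + r) = 2(0.73)/(1 + 0.73) = 1.460/1.73 = 0.8439 → 0.84
Kelley's formula gives T̂ = 0.84·36.6 + 0.16·49.79 = 30.744 + 7.9664 = 38.710.

38.71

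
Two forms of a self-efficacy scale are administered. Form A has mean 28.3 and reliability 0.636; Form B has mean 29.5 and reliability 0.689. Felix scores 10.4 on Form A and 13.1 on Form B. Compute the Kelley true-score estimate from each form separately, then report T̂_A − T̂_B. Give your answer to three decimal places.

-1.285

T̂_A = 0.636(10.4) + 0.364(28.3) = 16.91560
T̂_B = 0.689(13.1) + 0.311(29.5) = 18.20040
T̂_A − T̂_B = -1.28480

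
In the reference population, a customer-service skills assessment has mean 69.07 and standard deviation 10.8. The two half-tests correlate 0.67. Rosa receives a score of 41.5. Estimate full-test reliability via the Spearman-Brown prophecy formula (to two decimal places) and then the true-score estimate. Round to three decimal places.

47.014

Spearman-Brown: ρ = 2r/(1 + r) = 2(0.67)/(1 + 0.67) = 1.340/1.67 = 0.8024 → 0.80
Kelley's formula gives T̂ = 0.80·41.5 + 0.20·69.07 = 33.200 + 13.8140 = 47.0140.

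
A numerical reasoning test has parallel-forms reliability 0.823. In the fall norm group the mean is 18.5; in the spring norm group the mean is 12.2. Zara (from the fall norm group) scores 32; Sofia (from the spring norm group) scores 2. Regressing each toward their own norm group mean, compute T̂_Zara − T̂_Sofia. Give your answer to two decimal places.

25.81

T̂_Zara = 0.823(32) + 0.177(18.5) = 29.6105
T̂_Sofia = 0.823(2) + 0.177(12.2) = 3.8054
Difference = 29.6105 − 3.8054 = 25.8051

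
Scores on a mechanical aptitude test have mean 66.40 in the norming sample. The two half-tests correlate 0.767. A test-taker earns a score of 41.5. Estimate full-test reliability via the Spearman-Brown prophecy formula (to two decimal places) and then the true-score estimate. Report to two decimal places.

44.74

Spearman-Brown: ρ = 2r/(1 + r) = 2(0.767)/(1 + 0.767) = 1.5340/1.767 = 0.8681 → 0.87
T̂ = ρX + (1 − ρ)μ
  = 0.87 × 41.5 + 0.13 × 66.40
  = 36.105 + 8.6320
  = 44.737
  ≈ 44.74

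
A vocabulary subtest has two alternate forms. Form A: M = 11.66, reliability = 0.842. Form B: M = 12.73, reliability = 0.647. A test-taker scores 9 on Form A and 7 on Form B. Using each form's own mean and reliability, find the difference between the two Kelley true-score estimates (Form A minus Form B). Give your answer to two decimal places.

0.40

T̂_A = 0.842(9) + 0.158(11.66) = 9.4203
T̂_B = 0.647(7) + 0.353(12.73) = 9.0227
T̂_A − T̂_B = 0.3976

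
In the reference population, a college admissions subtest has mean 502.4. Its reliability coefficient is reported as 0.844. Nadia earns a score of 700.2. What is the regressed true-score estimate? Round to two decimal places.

Weight the observed score by reliability and the mean by (1 − reliability): T̂ = 0.844·700.2 + 0.156·502.4 = 590.9688 + 78.3744 = 669.343.

669.34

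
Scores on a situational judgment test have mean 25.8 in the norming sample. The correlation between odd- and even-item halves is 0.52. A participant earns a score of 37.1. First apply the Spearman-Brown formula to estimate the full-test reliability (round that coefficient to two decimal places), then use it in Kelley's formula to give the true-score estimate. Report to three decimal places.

Spearman-Brown: ρ = 2r/(1 + r) = 2(0.52)/(1 + 0.52) = 1.040/1.52 = 0.6842 → 0.68
Kelley's formula gives T̂ = 0.68·37.1 + 0.32·25.8 = 25.228 + 8.256 = 33.4840.

33.484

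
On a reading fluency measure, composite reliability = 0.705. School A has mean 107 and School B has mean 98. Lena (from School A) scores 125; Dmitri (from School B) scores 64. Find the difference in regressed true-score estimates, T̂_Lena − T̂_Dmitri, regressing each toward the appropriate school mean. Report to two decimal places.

45.66

T̂_Lena = 0.705(125) + 0.295(107) = 119.6900
T̂_Dmitri = 0.705(64) + 0.295(98) = 74.0300
Difference = 119.6900 − 74.0300 = 45.6600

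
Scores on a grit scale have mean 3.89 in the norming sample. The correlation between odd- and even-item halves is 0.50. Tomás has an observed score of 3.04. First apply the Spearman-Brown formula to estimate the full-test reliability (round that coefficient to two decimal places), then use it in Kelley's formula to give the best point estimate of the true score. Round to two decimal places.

3.32

Spearman-Brown: ρ = 2r/(1 + r) = 2(0.50)/(1 + 0.50) = 1.000/1.50 = 0.6667 → 0.67
Weight the observed score by reliability and the mean by (1 − reliability): T̂ = 0.67·3.04 + 0.33·3.89 = 2.0368 + 1.2837 = 3.321.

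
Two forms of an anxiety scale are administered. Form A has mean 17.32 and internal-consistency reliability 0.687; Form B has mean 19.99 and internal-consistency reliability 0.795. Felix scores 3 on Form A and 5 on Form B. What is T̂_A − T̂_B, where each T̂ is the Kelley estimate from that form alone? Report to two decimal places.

T̂_A = 0.687(3) + 0.313(17.32) = 7.4822
T̂_B = 0.795(5) + 0.205(19.99) = 8.0729
T̂_A − T̂_B = -0.5908

-0.59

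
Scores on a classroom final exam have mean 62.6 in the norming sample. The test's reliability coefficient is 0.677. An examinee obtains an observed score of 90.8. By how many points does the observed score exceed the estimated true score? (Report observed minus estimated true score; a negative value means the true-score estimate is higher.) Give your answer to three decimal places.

Weight the observed score by reliability and the mean by (1 − reliability): T̂ = 0.677·90.8 + 0.323·62.6 = 61.4716 + 20.2198 = 81.69140.
X − T̂ = 90.8 − 81.6914 = 9.1086 → 9.109

9.109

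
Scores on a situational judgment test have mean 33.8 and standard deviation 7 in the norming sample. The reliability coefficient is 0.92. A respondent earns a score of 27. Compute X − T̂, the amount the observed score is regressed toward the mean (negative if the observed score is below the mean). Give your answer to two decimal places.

T̂ = 0.92(27) + 0.08(33.8) = 24.84 + 2.704 = 27.5440 → 27.544
X − T̂ = 27 − 27.544 = -0.544 → -0.54

-0.54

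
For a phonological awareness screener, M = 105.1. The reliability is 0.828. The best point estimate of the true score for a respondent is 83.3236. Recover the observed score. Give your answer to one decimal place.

T̂ = ρX + (1 − ρ)μ  ⇒  X = (T̂ − (1 − ρ)μ) / ρ
X = (83.3236 − 0.172 × 105.1) / 0.828 = (83.3236 − 18.0772) / 0.828 = 65.2464 / 0.828 = 78.800

78.8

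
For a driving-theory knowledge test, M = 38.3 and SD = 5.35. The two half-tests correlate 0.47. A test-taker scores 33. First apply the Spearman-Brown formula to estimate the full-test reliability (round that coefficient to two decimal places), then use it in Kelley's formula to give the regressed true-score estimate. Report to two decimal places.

34.91

Spearman-Brown: ρ = 2r/(1 + r) = 2(0.47)/(1 + 0.47) = 0.940/1.47 = 0.6395 → 0.64
T̂ = 0.64(33) + 0.36(38.3) = 21.12 + 13.788 = 34.908 → 34.91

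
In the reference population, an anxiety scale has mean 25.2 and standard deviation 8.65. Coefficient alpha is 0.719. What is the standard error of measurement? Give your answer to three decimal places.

SEM = SD · √(1 − ρ) = 8.65 × √0.281 = 8.65 × 0.5301 = 4.5853

4.585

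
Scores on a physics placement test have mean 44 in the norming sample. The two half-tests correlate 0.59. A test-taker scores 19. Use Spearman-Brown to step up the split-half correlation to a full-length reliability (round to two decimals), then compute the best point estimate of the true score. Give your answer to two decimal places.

25.50

Spearman-Brown: ρ = 2r/(1 + r) = 2(0.59)/(1 + 0.59) = 1.180/1.59 = 0.7421 → 0.74
Kelley's formula gives T̂ = 0.74·19 + 0.26·44 = 14.06 + 11.44 = 25.500.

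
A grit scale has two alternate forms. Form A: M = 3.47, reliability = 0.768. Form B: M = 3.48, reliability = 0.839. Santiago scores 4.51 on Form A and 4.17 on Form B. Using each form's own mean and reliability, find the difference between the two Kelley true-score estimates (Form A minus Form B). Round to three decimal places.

T̂_A = 0.768(4.51) + 0.232(3.47) = 4.26872
T̂_B = 0.839(4.17) + 0.161(3.48) = 4.05891
T̂_A − T̂_B = 0.20981

0.210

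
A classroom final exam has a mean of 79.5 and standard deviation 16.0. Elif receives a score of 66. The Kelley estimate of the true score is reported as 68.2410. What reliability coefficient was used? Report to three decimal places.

0.834

T̂ = ρX + (1 − ρ)μ  ⇒  T̂ − μ = ρ(X − μ)
ρ = (T̂ − μ)/(X − μ) = (68.2410 − 79.5) / (66 − 79.5) = -11.2590 / -13.5 = 0.83400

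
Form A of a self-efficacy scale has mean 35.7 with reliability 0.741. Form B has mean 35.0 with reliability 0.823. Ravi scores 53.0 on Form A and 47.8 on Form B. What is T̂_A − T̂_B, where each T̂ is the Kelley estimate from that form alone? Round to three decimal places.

T̂_A = 0.741(53.0) + 0.259(35.7) = 48.51930
T̂_B = 0.823(47.8) + 0.177(35.0) = 45.53440
T̂_A − T̂_B = 2.98490

2.985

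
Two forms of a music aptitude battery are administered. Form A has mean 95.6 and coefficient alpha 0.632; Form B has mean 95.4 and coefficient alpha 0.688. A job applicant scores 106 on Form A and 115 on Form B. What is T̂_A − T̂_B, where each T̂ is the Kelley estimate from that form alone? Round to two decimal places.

-6.71

T̂_A = 0.632(106) + 0.368(95.6) = 102.1728
T̂_B = 0.688(115) + 0.312(95.4) = 108.8848
T̂_A − T̂_B = -6.7120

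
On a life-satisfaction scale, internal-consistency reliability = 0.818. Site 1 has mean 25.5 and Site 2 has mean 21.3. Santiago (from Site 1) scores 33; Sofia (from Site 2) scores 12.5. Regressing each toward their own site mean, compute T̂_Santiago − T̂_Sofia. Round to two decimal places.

17.53

T̂_Santiago = 0.818(33) + 0.182(25.5) = 31.6350
T̂_Sofia = 0.818(12.5) + 0.182(21.3) = 14.1016
Difference = 31.6350 − 14.1016 = 17.5334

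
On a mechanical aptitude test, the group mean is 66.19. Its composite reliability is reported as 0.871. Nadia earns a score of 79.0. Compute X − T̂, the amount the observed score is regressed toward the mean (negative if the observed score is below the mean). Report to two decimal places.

T̂ = ρX + (1 − ρ)μ
  = 0.871 × 79.0 + 0.129 × 66.19
  = 68.8090 + 8.53851
  = 77.3475
  ≈ 77.348
X − T̂ = 79.0 − 77.348 = 1.652 → 1.65

1.65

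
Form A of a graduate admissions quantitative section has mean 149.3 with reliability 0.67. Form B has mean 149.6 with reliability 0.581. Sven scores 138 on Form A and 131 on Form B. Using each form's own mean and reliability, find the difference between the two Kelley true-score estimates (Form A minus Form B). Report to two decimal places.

2.94

T̂_A = 0.67(138) + 0.33(149.3) = 141.7290
T̂_B = 0.581(131) + 0.419(149.6) = 138.7934
T̂_A − T̂_B = 2.9356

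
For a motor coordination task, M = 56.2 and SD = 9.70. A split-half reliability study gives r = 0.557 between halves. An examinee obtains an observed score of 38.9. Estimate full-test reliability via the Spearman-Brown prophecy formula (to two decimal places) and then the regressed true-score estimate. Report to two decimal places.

Spearman-Brown: ρ = 2r/(1 + r) = 2(0.557)/(1 + 0.557) = 1.1140/1.557 = 0.7155 → 0.72
Weight the observed score by reliability and the mean by (1 − reliability): T̂ = 0.72·38.9 + 0.28·56.2 = 28.008 + 15.736 = 43.744.

43.74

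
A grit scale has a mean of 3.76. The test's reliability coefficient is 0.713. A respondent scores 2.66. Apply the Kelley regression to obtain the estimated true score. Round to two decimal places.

2.98

Weight the observed score by reliability and the mean by (1 − reliability): T̂ = 0.713·2.66 + 0.287·3.76 = 1.89658 + 1.07912 = 2.976.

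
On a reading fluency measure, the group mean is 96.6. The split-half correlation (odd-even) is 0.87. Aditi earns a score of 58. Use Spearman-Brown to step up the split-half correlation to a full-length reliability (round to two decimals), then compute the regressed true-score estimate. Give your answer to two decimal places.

Spearman-Brown: ρ = 2r/(1 + r) = 2(0.87)/(1 + 0.87) = 1.740/1.87 = 0.9305 → 0.93
T̂ = ρX + (1 − ρ)μ
  = 0.93 × 58 + 0.07 × 96.6
  = 53.94 + 6.762
  = 60.702
  ≈ 60.70

60.70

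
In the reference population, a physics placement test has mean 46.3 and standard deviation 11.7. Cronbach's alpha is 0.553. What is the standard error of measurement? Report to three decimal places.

SEM = SD · √(1 − ρ) = 11.7 × √0.447 = 11.7 × 0.6686 = 7.8224

7.822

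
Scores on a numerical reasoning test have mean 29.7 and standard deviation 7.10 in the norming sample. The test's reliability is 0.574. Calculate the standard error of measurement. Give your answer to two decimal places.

SEM = SD · √(1 − ρ) = 7.10 × √0.426 = 7.10 × 0.6527 = 4.634

4.63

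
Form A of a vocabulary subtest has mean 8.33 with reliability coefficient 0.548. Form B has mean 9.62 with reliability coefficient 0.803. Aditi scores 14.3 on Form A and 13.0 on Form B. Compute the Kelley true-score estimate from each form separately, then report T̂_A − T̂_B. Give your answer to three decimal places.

T̂_A = 0.548(14.3) + 0.452(8.33) = 11.60156
T̂_B = 0.803(13.0) + 0.197(9.62) = 12.33414
T̂_A − T̂_B = -0.73258

-0.733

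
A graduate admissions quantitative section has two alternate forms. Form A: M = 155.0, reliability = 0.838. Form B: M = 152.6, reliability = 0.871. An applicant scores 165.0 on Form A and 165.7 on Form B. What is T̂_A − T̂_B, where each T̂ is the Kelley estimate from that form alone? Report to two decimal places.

T̂_A = 0.838(165.0) + 0.162(155.0) = 163.3800
T̂_B = 0.871(165.7) + 0.129(152.6) = 164.0101
T̂_A − T̂_B = -0.6301

-0.63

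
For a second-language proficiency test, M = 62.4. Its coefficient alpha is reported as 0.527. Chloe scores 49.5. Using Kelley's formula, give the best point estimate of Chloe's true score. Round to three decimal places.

T̂ = ρX + (1 − ρ)μ
  = 0.527 × 49.5 + 0.473 × 62.4
  = 26.0865 + 29.5152
  = 55.6017
  ≈ 55.602

55.602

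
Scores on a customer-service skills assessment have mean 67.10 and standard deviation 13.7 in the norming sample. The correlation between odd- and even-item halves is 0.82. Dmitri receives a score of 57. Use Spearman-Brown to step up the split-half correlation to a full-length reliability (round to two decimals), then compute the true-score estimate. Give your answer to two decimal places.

58.01

Spearman-Brown: ρ = 2r/(1 + r) = 2(0.82)/(1 + 0.82) = 1.640/1.82 = 0.9011 → 0.90
Regress the observed score toward the mean by the unreliability: T̂ = 0.90·57 + 0.10·67.10 = 51.30 + 6.7100 = 58.010.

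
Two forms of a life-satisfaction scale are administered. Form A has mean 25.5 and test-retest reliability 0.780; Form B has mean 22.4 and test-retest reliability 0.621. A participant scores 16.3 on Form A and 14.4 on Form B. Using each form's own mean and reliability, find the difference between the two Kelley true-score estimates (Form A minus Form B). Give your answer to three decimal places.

0.892

T̂_A = 0.780(16.3) + 0.220(25.5) = 18.32400
T̂_B = 0.621(14.4) + 0.379(22.4) = 17.43200
T̂_A − T̂_B = 0.89200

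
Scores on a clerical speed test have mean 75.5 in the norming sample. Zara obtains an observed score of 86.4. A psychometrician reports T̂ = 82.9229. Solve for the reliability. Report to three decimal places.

T̂ = ρX + (1 − ρ)μ  ⇒  T̂ − μ = ρ(X − μ)
ρ = (T̂ − μ)/(X − μ) = (82.9229 − 75.5) / (86.4 − 75.5) = 7.4229 / 10.9 = 0.68100

0.681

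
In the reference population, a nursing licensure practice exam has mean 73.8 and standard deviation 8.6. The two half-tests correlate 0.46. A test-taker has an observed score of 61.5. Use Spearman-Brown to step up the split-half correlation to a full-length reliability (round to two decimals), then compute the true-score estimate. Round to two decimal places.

Spearman-Brown: ρ = 2r/(1 + r) = 2(0.46)/(1 + 0.46) = 0.920/1.46 = 0.6301 → 0.63
T̂ = 0.63(61.5) + 0.37(73.8) = 38.745 + 27.306 = 66.051 → 66.05

66.05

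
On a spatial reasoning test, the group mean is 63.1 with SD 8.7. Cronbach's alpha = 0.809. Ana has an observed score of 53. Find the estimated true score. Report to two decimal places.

Kelley's formula gives T̂ = 0.809·53 + 0.191·63.1 = 42.877 + 12.0521 = 54.929.

54.93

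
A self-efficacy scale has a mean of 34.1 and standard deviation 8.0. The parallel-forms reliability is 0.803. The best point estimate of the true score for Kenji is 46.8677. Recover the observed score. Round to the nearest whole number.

T̂ = ρX + (1 − ρ)μ  ⇒  X = (T̂ − (1 − ρ)μ) / ρ
X = (46.8677 − 0.197 × 34.1) / 0.803 = (46.8677 − 6.7177) / 0.803 = 40.1500 / 0.803 = 50.00

50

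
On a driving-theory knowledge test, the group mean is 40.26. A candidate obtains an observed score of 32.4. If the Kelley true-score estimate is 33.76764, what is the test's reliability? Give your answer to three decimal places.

T̂ = ρX + (1 − ρ)μ  ⇒  T̂ − μ = ρ(X − μ)
ρ = (T̂ − μ)/(X − μ) = (33.76764 − 40.26) / (32.4 − 40.26) = -6.49236 / -7.86 = 0.82600

0.826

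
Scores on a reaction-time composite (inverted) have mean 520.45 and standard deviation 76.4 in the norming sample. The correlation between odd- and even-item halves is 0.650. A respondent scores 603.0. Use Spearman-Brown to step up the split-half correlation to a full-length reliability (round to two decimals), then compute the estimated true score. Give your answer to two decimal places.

Spearman-Brown: ρ = 2r/(1 + r) = 2(0.650)/(1 + 0.650) = 1.3000/1.650 = 0.7879 → 0.79
Regress the observed score toward the mean by the unreliability: T̂ = 0.79·603.0 + 0.21·520.45 = 476.370 + 109.2945 = 585.664.

585.66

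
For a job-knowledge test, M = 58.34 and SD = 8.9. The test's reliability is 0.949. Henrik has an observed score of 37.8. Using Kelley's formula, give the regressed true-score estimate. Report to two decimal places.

Kelley's formula gives T̂ = 0.949·37.8 + 0.051·58.34 = 35.8722 + 2.97534 = 38.848.

38.85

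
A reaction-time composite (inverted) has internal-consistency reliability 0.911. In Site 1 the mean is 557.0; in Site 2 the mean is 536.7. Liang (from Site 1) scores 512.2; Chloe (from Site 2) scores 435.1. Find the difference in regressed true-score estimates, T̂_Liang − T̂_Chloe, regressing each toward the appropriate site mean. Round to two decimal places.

T̂_Liang = 0.911(512.2) + 0.089(557.0) = 516.1872
T̂_Chloe = 0.911(435.1) + 0.089(536.7) = 444.1424
Difference = 516.1872 − 444.1424 = 72.0448

72.04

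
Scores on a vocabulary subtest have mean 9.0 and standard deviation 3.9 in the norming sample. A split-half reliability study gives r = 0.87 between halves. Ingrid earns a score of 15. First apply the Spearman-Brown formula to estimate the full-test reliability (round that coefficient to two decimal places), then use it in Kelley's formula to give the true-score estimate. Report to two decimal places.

14.58

Spearman-Brown: ρ = 2r/(1 + r) = 2(0.87)/(1 + 0.87) = 1.740/1.87 = 0.9305 → 0.93
T̂ = 0.93(15) + 0.07(9.0) = 13.95 + 0.630 = 14.580 → 14.58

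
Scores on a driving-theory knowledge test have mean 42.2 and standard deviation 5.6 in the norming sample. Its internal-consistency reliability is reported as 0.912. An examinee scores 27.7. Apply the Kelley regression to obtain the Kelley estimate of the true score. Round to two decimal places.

Weight the observed score by reliability and the mean by (1 − reliability): T̂ = 0.912·27.7 + 0.088·42.2 = 25.2624 + 3.7136 = 28.976.

28.98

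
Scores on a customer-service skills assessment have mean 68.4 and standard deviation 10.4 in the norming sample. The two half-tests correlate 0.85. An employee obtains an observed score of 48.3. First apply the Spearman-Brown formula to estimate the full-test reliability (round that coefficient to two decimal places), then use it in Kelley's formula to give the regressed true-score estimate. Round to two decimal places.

49.91

Spearman-Brown: ρ = 2r/(1 + r) = 2(0.85)/(1 + 0.85) = 1.700/1.85 = 0.9189 → 0.92
T̂ = 0.92(48.3) + 0.08(68.4) = 44.436 + 5.472 = 49.908 → 49.91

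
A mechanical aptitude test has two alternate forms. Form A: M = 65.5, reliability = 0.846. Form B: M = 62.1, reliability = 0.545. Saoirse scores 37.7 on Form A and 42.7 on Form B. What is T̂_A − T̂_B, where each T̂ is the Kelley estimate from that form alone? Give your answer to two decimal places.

T̂_A = 0.846(37.7) + 0.154(65.5) = 41.9812
T̂_B = 0.545(42.7) + 0.455(62.1) = 51.5270
T̂_A − T̂_B = -9.5458

-9.55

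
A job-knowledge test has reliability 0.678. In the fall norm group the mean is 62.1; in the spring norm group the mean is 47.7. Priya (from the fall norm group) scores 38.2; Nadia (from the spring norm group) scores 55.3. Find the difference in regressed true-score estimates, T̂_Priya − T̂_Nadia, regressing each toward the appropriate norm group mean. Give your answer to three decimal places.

-6.957

T̂_Priya = 0.678(38.2) + 0.322(62.1) = 45.89580
T̂_Nadia = 0.678(55.3) + 0.322(47.7) = 52.85280
Difference = 45.89580 − 52.85280 = -6.95700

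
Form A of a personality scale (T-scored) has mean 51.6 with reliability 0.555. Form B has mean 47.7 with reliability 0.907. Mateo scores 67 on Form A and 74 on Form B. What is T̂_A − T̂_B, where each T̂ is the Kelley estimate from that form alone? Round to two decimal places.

T̂_A = 0.555(67) + 0.445(51.6) = 60.1470
T̂_B = 0.907(74) + 0.093(47.7) = 71.5541
T̂_A − T̂_B = -11.4071

-11.41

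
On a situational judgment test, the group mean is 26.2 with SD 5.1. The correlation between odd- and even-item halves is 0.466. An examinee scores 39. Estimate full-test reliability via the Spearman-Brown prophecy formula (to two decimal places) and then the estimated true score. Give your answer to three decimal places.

Spearman-Brown: ρ = 2r/(1 + r) = 2(0.466)/(1 + 0.466) = 0.9320/1.466 = 0.6357 → 0.64
Weight the observed score by reliability and the mean by (1 − reliability): T̂ = 0.64·39 + 0.36·26.2 = 24.96 + 9.432 = 34.3920.

34.392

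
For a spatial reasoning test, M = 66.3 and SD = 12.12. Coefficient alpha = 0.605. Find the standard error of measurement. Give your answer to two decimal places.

7.62

SEM = SD · √(1 − ρ) = 12.12 × √0.395 = 12.12 × 0.6285 = 7.617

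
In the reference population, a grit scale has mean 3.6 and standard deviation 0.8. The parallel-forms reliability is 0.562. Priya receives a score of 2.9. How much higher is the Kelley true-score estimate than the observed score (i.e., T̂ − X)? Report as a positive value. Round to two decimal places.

Kelley's formula gives T̂ = 0.562·2.9 + 0.438·3.6 = 1.6298 + 1.5768 = 3.2066.
T̂ − X = 3.207 − 2.9 = 0.307 → 0.31

0.31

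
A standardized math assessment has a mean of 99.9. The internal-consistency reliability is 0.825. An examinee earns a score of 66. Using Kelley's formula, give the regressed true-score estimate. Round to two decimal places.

T̂ = 0.825(66) + 0.175(99.9) = 54.450 + 17.4825 = 71.932 → 71.93

71.93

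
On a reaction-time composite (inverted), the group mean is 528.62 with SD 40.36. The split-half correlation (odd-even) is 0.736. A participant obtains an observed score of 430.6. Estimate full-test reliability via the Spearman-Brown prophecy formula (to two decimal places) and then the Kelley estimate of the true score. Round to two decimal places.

Spearman-Brown: ρ = 2r/(1 + r) = 2(0.736)/(1 + 0.736) = 1.4720/1.736 = 0.8479 → 0.85
Weight the observed score by reliability and the mean by (1 − reliability): T̂ = 0.85·430.6 + 0.15·528.62 = 366.010 + 79.2930 = 445.303.

445.30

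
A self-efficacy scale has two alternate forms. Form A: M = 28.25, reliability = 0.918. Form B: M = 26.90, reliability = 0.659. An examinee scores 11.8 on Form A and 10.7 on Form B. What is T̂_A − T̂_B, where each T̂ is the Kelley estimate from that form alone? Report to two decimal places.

-3.08

T̂_A = 0.918(11.8) + 0.082(28.25) = 13.1489
T̂_B = 0.659(10.7) + 0.341(26.90) = 16.2242
T̂_A − T̂_B = -3.0753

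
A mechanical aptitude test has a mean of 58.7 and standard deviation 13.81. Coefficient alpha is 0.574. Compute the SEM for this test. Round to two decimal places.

9.01

SEM = SD · √(1 − ρ) = 13.81 × √0.426 = 13.81 × 0.6527 = 9.014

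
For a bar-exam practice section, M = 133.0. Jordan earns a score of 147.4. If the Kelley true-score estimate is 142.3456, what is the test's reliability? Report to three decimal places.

0.649

T̂ = ρX + (1 − ρ)μ  ⇒  T̂ − μ = ρ(X − μ)
ρ = (T̂ − μ)/(X − μ) = (142.3456 − 133.0) / (147.4 − 133.0) = 9.3456 / 14.4 = 0.64900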